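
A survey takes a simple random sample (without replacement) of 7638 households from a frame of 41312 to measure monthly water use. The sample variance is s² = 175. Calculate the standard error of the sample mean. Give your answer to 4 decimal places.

Under SRS without replacement, Var(ȳ) = (1 − f)·s²/n with f = n/N = 7638/41312 = 0.18488575.
Var(ȳ) = (1 − 0.18488575)·175/7638 = 0.81511425·0.022911757 = 0.0186757.
SE(ȳ) = √(0.0186757) = 0.1367.

0.1367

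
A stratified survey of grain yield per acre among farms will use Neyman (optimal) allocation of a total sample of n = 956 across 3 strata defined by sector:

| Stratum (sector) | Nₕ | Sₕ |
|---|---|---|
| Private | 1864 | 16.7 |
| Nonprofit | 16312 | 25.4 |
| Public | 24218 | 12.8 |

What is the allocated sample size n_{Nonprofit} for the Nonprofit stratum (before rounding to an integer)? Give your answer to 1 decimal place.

Neyman allocation: nₕ = n·NₕSₕ / Σⱼ NⱼSⱼ.
Σ NⱼSⱼ = 1864·16.7 + 16312·25.4 + 24218·12.8 = 755444.
n_{Nonprofit} = 956·16312·25.4 / 755444 = 524.3.

524.3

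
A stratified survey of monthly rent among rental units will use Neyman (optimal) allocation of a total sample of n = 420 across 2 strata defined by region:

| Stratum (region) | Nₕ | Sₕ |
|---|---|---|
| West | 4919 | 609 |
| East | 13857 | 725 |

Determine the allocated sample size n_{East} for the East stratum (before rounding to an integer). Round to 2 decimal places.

Neyman allocation: nₕ = n·NₕSₕ / Σⱼ NⱼSⱼ.
Σ NⱼSⱼ = 4919·609 + 13857·725 = 1.3041996 × 10^7.
n_{East} = 420·13857·725 / (1.3041996 × 10^7) = 323.53.

323.53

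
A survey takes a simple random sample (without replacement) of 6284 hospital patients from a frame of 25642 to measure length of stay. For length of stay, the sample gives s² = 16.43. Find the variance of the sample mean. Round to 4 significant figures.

Under SRS without replacement, Var(ȳ) = (1 − f)·s²/n with f = n/N = 6284/25642 = 0.24506669.
Var(ȳ) = (1 − 0.24506669)·16.43/6284 = 0.75493331·0.0026145767 = 0.0019738311.

0.001974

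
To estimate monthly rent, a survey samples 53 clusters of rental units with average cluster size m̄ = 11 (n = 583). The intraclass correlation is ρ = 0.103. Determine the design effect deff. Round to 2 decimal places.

deff = 1 + (11 − 1)·0.103 = 1 + 1.03 = 2.03.

2.03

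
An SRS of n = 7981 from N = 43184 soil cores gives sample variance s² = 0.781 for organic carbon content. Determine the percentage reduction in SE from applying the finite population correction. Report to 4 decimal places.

f = n/N = 7981/43184 = 0.18481382.
SE_no-fpc = √(s²/n) = 0.0098922905; SE_fpc = √((1−f)s²/n) = 0.0089315178.
Ratio = √(1−f) = 0.90287661. Reduction = 100·(1 − 0.90287661) = 9.7123%.

9.7123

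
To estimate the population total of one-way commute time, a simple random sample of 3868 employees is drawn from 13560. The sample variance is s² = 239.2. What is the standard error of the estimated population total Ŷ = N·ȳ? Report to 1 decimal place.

2850.8

Var(Ŷ) = N²·Var(ȳ) = N²·(1 − n/N)·s²/n.
f = 3868/13560 = 0.28525074; Var(ȳ) = 0.71474926·239.2/3868 = 0.044200627.
Var(Ŷ) = 13560² · 0.044200627 = 8.1273284 × 10^6.
SE(Ŷ) = √(8.1273284 × 10^6) = 2850.8.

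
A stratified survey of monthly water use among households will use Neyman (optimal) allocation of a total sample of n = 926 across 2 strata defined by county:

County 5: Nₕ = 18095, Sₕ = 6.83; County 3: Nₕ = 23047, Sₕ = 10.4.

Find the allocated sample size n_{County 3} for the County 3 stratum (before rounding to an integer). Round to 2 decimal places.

610.97

Neyman allocation: nₕ = n·NₕSₕ / Σⱼ NⱼSⱼ.
Σ NⱼSⱼ = 18095·6.83 + 23047·10.4 = 363277.65.
n_{County 3} = 926·23047·10.4 / 363277.65 = 610.97.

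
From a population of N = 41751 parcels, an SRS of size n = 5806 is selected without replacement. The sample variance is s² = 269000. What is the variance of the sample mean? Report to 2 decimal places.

Under SRS without replacement, Var(ȳ) = (1 − f)·s²/n with f = n/N = 5806/41751 = 0.13906254.
Var(ȳ) = (1 − 0.13906254)·269000/5806 = 0.86093746·46.331381 = 39.888422.

39.89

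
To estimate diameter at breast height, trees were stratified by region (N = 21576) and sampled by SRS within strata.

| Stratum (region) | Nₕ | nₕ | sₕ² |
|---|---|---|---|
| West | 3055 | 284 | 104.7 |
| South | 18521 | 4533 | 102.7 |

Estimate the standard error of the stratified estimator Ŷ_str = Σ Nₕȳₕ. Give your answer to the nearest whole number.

2998

Var(Ŷ_str) = Σₕ Nₕ²(1 − fₕ)sₕ²/nₕ.
West: 3055²·(1 − 284/3055)·104.7/284 = 3.1208729 × 10^6.
South: 18521²·(1 − 4533/18521)·102.7/4533 = 5.8695496 × 10^6.
Sum = 8.9904225 × 10^6.
SE = √(8.9904225 × 10^6) = 2998.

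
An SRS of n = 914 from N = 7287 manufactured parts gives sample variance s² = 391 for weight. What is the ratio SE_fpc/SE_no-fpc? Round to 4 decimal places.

f = n/N = 914/7287 = 0.12542885.
SE_no-fpc = √(s²/n) = 0.65405652; SE_fpc = √((1−f)s²/n) = 0.61166391.
Ratio = √(1−f) = 0.93518509.

0.9352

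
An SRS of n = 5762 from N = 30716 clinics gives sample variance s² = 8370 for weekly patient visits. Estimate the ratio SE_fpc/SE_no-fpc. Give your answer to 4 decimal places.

f = n/N = 5762/30716 = 0.18758953.
SE_no-fpc = √(s²/n) = 1.2052471; SE_fpc = √((1−f)s²/n) = 1.0863352.
Ratio = √(1−f) = 0.90133816.

0.9013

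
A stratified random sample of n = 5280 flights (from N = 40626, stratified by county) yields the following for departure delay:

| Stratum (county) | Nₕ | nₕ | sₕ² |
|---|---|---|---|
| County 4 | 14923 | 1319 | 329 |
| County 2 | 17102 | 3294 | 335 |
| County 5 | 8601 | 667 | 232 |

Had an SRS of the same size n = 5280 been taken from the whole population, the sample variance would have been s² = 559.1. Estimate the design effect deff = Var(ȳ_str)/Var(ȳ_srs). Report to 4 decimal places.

0.6471

Var(ȳ_str) = Σ Wₕ²(1−fₕ)sₕ²/nₕ with Wₕ = Nₕ/40626:
  County 4: (14923/40626)²·(1−1319/14923)·329/1319 = 0.030680733
  County 2: (17102/40626)²·(1−3294/17102)·335/3294 = 0.01455093
  County 5: (8601/40626)²·(1−667/8601)·232/667 = 0.014381201
  → Var(ȳ_str) = 0.059612864.
Var(ȳ_srs) = (1 − 5280/40626)·559.1/5280 = 0.092128029.
deff = 0.059612864 / 0.092128029 = 0.6471.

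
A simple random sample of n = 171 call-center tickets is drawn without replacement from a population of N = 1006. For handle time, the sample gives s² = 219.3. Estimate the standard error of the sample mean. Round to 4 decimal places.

Under SRS without replacement, Var(ȳ) = (1 − f)·s²/n with f = n/N = 171/1006 = 0.16998012.
Var(ȳ) = (1 − 0.16998012)·219.3/171 = 0.83001988·1.2824561 = 1.0644641.
SE(ȳ) = √(1.0644641) = 1.0317.

1.0317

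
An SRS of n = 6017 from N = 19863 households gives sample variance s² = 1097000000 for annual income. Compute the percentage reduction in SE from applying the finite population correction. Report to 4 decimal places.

16.5090

f = n/N = 6017/19863 = 0.30292504.
SE_no-fpc = √(s²/n) = 426.98568; SE_fpc = √((1−f)s²/n) = 356.49468.
Ratio = √(1−f) = 0.83491015. Reduction = 100·(1 − 0.83491015) = 16.5090%.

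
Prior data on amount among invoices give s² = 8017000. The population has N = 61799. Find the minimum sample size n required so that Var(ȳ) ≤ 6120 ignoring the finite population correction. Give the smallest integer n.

Without fpc, n₀ = s²/D = 8017000/6120 = 1309.9673.
Rounding up, n = 1310.

1310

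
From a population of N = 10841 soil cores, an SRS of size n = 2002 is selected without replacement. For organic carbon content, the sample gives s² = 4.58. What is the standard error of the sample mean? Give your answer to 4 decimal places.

0.0432

Under SRS without replacement, Var(ȳ) = (1 − f)·s²/n with f = n/N = 2002/10841 = 0.18466931.
Var(ȳ) = (1 − 0.18466931)·4.58/2002 = 0.81533069·0.0022877123 = 0.001865242.
SE(ȳ) = √(0.001865242) = 0.0432.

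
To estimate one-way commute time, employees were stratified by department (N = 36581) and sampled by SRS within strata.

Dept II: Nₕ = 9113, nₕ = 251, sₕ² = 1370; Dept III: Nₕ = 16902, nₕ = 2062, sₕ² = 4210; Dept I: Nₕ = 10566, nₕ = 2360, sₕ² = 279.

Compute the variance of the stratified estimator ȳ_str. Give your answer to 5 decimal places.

Var(ȳ_str) = Σₕ Wₕ²(1 − fₕ)sₕ²/nₕ with Wₕ = Nₕ/N, N = 36581.
Dept II: Wₕ = 0.24911839; term = 0.24911839²·(1 − 0.02754307)·1370/251 = 0.32940396.
Dept III: Wₕ = 0.46204314; term = 0.46204314²·(1 − 0.12199740)·4210/2062 = 0.38269632.
Dept I: Wₕ = 0.28883847; term = 0.28883847²·(1 − 0.22335794)·279/2360 = 0.0076599013.
Sum = 0.71976018.

0.71976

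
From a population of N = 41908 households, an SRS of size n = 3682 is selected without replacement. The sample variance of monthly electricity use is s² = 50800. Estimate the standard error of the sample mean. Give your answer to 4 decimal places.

Under SRS without replacement, Var(ȳ) = (1 − f)·s²/n with f = n/N = 3682/41908 = 0.08785912.
Var(ȳ) = (1 − 0.08785912)·50800/3682 = 0.91214088·13.79685 = 12.58467.
SE(ȳ) = √(12.58467) = 3.5475.

3.5475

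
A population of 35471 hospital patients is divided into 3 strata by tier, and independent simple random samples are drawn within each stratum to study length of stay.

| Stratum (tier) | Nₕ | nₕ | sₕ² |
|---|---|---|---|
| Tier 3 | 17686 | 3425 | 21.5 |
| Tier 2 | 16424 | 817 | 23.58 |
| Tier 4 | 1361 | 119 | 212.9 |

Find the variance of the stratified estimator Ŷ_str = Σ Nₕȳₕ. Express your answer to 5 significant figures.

Var(Ŷ_str) = Σₕ Nₕ²(1 − fₕ)sₕ²/nₕ.
Tier 3: 17686²·(1 − 3425/17686)·21.5/3425 = 1.5832791 × 10^6.
Tier 2: 16424²·(1 − 817/16424)·23.58/817 = 7.3980985 × 10^6.
Tier 4: 1361²·(1 − 119/1361)·212.9/119 = 3.0241855 × 10^6.
Sum = 1.2005563 × 10^7.

1.2006 × 10^7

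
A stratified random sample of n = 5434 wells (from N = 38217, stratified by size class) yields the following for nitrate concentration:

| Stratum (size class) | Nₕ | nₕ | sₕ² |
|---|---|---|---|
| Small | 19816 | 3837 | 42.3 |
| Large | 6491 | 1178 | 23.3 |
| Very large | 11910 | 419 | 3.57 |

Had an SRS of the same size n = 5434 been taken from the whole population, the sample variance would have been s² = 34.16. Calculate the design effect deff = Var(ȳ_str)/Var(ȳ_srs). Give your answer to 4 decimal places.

0.6779

Var(ȳ_str) = Σ Wₕ²(1−fₕ)sₕ²/nₕ with Wₕ = Nₕ/38217:
  Small: (19816/38217)²·(1−3837/19816)·42.3/3837 = 0.0023900169
  Large: (6491/38217)²·(1−1178/6491)·23.3/1178 = 4.670344 × 10^-4
  Very large: (11910/38217)²·(1−419/11910)·3.57/419 = 7.9838174 × 10^-4
  → Var(ȳ_str) = 0.003655433.
Var(ȳ_srs) = (1 − 5434/38217)·34.16/5434 = 0.0053925022.
deff = 0.003655433 / 0.0053925022 = 0.6779.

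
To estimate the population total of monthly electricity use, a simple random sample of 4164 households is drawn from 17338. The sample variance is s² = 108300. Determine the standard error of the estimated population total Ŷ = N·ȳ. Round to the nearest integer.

Var(Ŷ) = N²·Var(ȳ) = N²·(1 − n/N)·s²/n.
f = 4164/17338 = 0.24016611; Var(ȳ) = 0.75983389·108300/4164 = 19.76225.
Var(Ŷ) = 17338² · 19.76225 = 5.9406557 × 10^9.
SE(Ŷ) = √(5.9406557 × 10^9) = 77076.

77076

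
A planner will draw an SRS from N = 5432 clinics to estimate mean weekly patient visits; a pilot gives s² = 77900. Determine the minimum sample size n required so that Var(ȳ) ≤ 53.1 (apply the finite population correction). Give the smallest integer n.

1156

Without fpc, n₀ = s²/D = 77900/53.1 = 1467.0433.
With fpc, (1 − n/N)·s²/n ≤ D requires n ≥ n₀/(1 + n₀/N) = 1467.0433/(1 + 1467.0433/5432) = 1155.0847.
Rounding up, n = 1156.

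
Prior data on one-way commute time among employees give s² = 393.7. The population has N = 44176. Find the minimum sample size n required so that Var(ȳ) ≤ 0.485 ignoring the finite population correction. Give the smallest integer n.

Without fpc, n₀ = s²/D = 393.7/0.485 = 811.7526.
Rounding up, n = 812.

812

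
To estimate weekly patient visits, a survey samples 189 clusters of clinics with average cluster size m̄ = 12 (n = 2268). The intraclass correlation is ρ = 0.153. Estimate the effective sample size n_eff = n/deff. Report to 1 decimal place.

845.3

deff = 1 + (12 − 1)·0.153 = 1 + 1.683 = 2.683.
n_eff = 2268 / 2.683 = 845.3.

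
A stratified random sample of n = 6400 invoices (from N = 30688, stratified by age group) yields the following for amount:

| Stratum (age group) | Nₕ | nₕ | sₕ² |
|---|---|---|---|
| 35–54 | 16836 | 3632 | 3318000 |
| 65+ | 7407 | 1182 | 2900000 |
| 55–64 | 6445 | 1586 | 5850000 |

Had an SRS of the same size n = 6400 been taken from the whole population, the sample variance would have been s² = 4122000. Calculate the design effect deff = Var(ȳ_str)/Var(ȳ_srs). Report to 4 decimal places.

0.8993

Var(ȳ_str) = Σ Wₕ²(1−fₕ)sₕ²/nₕ with Wₕ = Nₕ/30688:
  35–54: (16836/30688)²·(1−3632/16836)·3318000/3632 = 215.64421
  65+: (7407/30688)²·(1−1182/7407)·2900000/1182 = 120.12269
  55–64: (6445/30688)²·(1−1586/6445)·5850000/1586 = 122.65502
  → Var(ȳ_str) = 458.42192.
Var(ȳ_srs) = (1 − 6400/30688)·4122000/6400 = 509.7429.
deff = 458.42192 / 509.7429 = 0.8993.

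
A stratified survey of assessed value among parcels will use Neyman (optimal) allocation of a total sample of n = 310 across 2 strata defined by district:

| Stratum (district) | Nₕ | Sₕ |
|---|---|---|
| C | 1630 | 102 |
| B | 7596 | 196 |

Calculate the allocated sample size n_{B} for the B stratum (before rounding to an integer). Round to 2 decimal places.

Neyman allocation: nₕ = n·NₕSₕ / Σⱼ NⱼSⱼ.
Σ NⱼSⱼ = 1630·102 + 7596·196 = 1.655076 × 10^6.
n_{B} = 310·7596·196 / (1.655076 × 10^6) = 278.86.

278.86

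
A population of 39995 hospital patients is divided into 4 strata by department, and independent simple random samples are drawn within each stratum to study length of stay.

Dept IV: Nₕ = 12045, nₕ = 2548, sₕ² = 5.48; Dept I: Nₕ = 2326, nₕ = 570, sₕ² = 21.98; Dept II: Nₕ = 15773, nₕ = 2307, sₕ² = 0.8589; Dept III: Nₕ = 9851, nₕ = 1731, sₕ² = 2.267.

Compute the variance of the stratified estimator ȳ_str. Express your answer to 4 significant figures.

Var(ȳ_str) = Σₕ Wₕ²(1 − fₕ)sₕ²/nₕ with Wₕ = Nₕ/N, N = 39995.
Dept IV: Wₕ = 0.30116265; term = 0.30116265²·(1 − 0.21154006)·5.48/2548 = 1.5380235 × 10^-4.
Dept I: Wₕ = 0.05815727; term = 0.05815727²·(1 − 0.24505589)·21.98/570 = 9.8463587 × 10^-5.
Dept II: Wₕ = 0.39437430; term = 0.39437430²·(1 − 0.14626260)·0.8589/2307 = 4.9435225 × 10^-5.
Dept III: Wₕ = 0.24630579; term = 0.24630579²·(1 − 0.17571820)·2.267/1731 = 6.5490665 × 10^-5.
Sum = 3.6719183 × 10^-4.

3.672 × 10^-4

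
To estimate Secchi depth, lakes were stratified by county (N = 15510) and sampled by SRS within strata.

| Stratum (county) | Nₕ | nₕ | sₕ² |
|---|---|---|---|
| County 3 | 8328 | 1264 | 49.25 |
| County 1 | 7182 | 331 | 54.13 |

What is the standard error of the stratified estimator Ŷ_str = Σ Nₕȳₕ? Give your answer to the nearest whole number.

3215

Var(Ŷ_str) = Σₕ Nₕ²(1 − fₕ)sₕ²/nₕ.
County 3: 8328²·(1 − 1264/8328)·49.25/1264 = 2.2921898 × 10^6.
County 1: 7182²·(1 − 331/7182)·54.13/331 = 8.0465442 × 10^6.
Sum = 1.0338734 × 10^7.
SE = √(1.0338734 × 10^7) = 3215.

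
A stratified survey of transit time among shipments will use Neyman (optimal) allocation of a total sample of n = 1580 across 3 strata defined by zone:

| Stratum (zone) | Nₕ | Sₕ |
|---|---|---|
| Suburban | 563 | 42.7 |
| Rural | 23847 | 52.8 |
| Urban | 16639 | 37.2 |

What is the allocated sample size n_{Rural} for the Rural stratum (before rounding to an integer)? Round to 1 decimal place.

Neyman allocation: nₕ = n·NₕSₕ / Σⱼ NⱼSⱼ.
Σ NⱼSⱼ = 563·42.7 + 23847·52.8 + 16639·37.2 = 1.9021325 × 10^6.
n_{Rural} = 1580·23847·52.8 / (1.9021325 × 10^6) = 1045.9.

1045.9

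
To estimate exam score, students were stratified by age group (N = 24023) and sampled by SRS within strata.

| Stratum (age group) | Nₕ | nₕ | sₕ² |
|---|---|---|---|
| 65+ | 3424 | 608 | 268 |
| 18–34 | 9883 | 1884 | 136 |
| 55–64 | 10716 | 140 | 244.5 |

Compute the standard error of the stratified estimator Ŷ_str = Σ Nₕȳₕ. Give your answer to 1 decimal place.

14418.2

Var(Ŷ_str) = Σₕ Nₕ²(1 − fₕ)sₕ²/nₕ.
65+: 3424²·(1 − 608/3424)·268/608 = 4.2500851 × 10^6.
18–34: 9883²·(1 − 1884/9883)·136/1884 = 5.7066666 × 10^6.
55–64: 10716²·(1 − 140/10716)·244.5/140 = 1.9792697 × 10^8.
Sum = 2.0788372 × 10^8.
SE = √(2.0788372 × 10^8) = 14418.2.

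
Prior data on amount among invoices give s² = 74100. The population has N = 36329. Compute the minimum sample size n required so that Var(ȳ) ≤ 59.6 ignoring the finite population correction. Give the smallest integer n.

Without fpc, n₀ = s²/D = 74100/59.6 = 1243.2886.
Rounding up, n = 1244.

1244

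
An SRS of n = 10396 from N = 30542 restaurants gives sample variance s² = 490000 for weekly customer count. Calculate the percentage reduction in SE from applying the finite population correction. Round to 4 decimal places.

f = n/N = 10396/30542 = 0.34038373.
SE_no-fpc = √(s²/n) = 6.8653851; SE_fpc = √((1−f)s²/n) = 5.5758436.
Ratio = √(1−f) = 0.81216763. Reduction = 100·(1 − 0.81216763) = 18.7832%.

18.7832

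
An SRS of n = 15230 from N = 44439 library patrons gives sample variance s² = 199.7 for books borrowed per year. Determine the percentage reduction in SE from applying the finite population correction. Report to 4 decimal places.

18.9270

f = n/N = 15230/44439 = 0.34271698.
SE_no-fpc = √(s²/n) = 0.11450886; SE_fpc = √((1−f)s²/n) = 0.092835758.
Ratio = √(1−f) = 0.81072993. Reduction = 100·(1 − 0.81072993) = 18.9270%.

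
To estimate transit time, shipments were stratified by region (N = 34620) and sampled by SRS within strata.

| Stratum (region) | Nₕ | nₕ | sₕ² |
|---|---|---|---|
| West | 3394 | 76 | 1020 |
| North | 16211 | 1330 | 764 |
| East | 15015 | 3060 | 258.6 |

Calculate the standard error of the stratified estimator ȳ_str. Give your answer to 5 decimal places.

Var(ȳ_str) = Σₕ Wₕ²(1 − fₕ)sₕ²/nₕ with Wₕ = Nₕ/N, N = 34620.
West: Wₕ = 0.09803582; term = 0.09803582²·(1 − 0.02239246)·1020/76 = 0.12610162.
North: Wₕ = 0.46825534; term = 0.46825534²·(1 − 0.08204306)·764/1330 = 0.11561908.
East: Wₕ = 0.43370884; term = 0.43370884²·(1 − 0.20379620)·258.6/3060 = 0.012656916.
Sum = 0.25437762.
SE = √(0.25437762) = 0.50436.

0.50436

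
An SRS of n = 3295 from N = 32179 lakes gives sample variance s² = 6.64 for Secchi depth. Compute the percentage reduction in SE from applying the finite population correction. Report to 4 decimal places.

5.2580

f = n/N = 3295/32179 = 0.10239597.
SE_no-fpc = √(s²/n) = 0.044890695; SE_fpc = √((1−f)s²/n) = 0.042530327.
Ratio = √(1−f) = 0.94741967. Reduction = 100·(1 − 0.94741967) = 5.2580%.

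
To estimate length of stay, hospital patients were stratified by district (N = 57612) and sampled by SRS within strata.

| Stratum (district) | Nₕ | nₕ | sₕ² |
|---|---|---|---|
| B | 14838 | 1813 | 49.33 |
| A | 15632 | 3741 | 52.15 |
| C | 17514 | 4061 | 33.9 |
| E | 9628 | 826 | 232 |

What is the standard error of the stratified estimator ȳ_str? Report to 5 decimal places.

Var(ȳ_str) = Σₕ Wₕ²(1 − fₕ)sₕ²/nₕ with Wₕ = Nₕ/N, N = 57612.
B: Wₕ = 0.25755051; term = 0.25755051²·(1 − 0.12218628)·49.33/1813 = 0.0015843112.
A: Wₕ = 0.27133236; term = 0.27133236²·(1 − 0.23931679)·52.15/3741 = 7.8068103 × 10^-4.
C: Wₕ = 0.30399917; term = 0.30399917²·(1 − 0.23187165)·33.9/4061 = 5.9257768 × 10^-4.
E: Wₕ = 0.16711796; term = 0.16711796²·(1 − 0.08579144)·232/826 = 0.0071713262.
Sum = 0.010128896.
SE = √(0.010128896) = 0.10064.

0.10064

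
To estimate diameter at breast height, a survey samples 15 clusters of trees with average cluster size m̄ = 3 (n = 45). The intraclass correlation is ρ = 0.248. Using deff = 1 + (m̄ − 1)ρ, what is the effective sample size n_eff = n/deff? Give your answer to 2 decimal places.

deff = 1 + (3 − 1)·0.248 = 1 + 0.496 = 1.496.
n_eff = 45 / 1.496 = 30.08.

30.08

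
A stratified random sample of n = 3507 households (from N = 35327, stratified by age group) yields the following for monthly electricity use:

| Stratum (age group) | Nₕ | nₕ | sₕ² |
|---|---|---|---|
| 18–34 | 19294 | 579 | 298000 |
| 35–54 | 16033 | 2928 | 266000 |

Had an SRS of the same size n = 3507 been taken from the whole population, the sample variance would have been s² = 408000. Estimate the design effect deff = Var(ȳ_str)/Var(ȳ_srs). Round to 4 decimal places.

1.5670

Var(ȳ_str) = Σ Wₕ²(1−fₕ)sₕ²/nₕ with Wₕ = Nₕ/35327:
  18–34: (19294/35327)²·(1−579/19294)·298000/579 = 148.91426
  35–54: (16033/35327)²·(1−2928/16033)·266000/2928 = 15.294978
  → Var(ȳ_str) = 164.20924.
Var(ȳ_srs) = (1 − 3507/35327)·408000/3507 = 104.78951.
deff = 164.20924 / 104.78951 = 1.5670.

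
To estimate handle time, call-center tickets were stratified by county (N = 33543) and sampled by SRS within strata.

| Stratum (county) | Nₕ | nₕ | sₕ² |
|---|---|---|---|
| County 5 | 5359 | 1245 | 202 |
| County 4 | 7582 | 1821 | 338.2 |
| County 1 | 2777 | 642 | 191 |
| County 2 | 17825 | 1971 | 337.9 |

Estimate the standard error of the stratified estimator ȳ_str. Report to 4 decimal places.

Var(ȳ_str) = Σₕ Wₕ²(1 − fₕ)sₕ²/nₕ with Wₕ = Nₕ/N, N = 33543.
County 5: Wₕ = 0.15976508; term = 0.15976508²·(1 − 0.23231946)·202/1245 = 0.0031792616.
County 4: Wₕ = 0.22603822; term = 0.22603822²·(1 − 0.24017410)·338.2/1821 = 0.0072101037.
County 1: Wₕ = 0.08278926; term = 0.08278926²·(1 − 0.23118473)·191/642 = 0.0015677193.
County 2: Wₕ = 0.53140745; term = 0.53140745²·(1 − 0.11057504)·337.9/1971 = 0.04305922.
Sum = 0.055016305.
SE = √(0.055016305) = 0.2346.

0.2346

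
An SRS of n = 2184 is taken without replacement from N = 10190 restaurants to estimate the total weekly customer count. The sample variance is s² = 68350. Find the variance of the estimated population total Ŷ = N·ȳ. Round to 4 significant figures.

2.553 × 10^9

Var(Ŷ) = N²·Var(ȳ) = N²·(1 − n/N)·s²/n.
f = 2184/10190 = 0.21432777; Var(ȳ) = 0.78567223·68350/2184 = 24.588231.
Var(Ŷ) = 10190² · 24.588231 = 2.553146 × 10^9.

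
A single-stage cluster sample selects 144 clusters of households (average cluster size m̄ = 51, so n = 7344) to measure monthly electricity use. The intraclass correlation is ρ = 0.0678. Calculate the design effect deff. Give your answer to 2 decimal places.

deff = 1 + (51 − 1)·0.0678 = 1 + 3.39 = 4.39.

4.39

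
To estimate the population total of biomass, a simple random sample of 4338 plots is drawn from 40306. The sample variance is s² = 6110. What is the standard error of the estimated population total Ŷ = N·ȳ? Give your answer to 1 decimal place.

45187.6

Var(Ŷ) = N²·Var(ȳ) = N²·(1 − n/N)·s²/n.
f = 4338/40306 = 0.10762666; Var(ȳ) = 0.89237334·6110/4338 = 1.2568928.
Var(Ŷ) = 40306² · 1.2568928 = 2.0419149 × 10^9.
SE(Ŷ) = √(2.0419149 × 10^9) = 45187.6.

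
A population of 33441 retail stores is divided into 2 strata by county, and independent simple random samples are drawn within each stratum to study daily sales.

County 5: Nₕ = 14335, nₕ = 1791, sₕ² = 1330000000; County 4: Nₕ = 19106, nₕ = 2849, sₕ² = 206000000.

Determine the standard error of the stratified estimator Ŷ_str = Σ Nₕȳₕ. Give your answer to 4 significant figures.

Var(Ŷ_str) = Σₕ Nₕ²(1 − fₕ)sₕ²/nₕ.
County 5: 14335²·(1 − 1791/14335)·1330000000/1791 = 1.3353337 × 10^14.
County 4: 19106²·(1 − 2849/19106)·206000000/2849 = 2.2458717 × 10^13.
Sum = 1.5599209 × 10^14.
SE = √(1.5599209 × 10^14) = 1.249 × 10^7.

1.249 × 10^7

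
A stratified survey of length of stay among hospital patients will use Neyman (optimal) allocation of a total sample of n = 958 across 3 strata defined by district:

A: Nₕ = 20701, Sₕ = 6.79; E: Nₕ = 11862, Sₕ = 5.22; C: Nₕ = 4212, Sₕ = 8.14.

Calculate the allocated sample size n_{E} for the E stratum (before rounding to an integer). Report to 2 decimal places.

Neyman allocation: nₕ = n·NₕSₕ / Σⱼ NⱼSⱼ.
Σ NⱼSⱼ = 20701·6.79 + 11862·5.22 + 4212·8.14 = 236765.11.
n_{E} = 958·11862·5.22 / 236765.11 = 250.54.

250.54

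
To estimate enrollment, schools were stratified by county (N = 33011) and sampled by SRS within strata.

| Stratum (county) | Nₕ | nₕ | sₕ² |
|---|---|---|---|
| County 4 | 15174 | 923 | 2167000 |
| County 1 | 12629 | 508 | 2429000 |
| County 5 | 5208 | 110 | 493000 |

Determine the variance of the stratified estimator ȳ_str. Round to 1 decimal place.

Var(ȳ_str) = Σₕ Wₕ²(1 − fₕ)sₕ²/nₕ with Wₕ = Nₕ/N, N = 33011.
County 4: Wₕ = 0.45966496; term = 0.45966496²·(1 − 0.06082773)·2167000/923 = 465.89202.
County 1: Wₕ = 0.38256945; term = 0.38256945²·(1 − 0.04022488)·2429000/508 = 671.66676.
County 5: Wₕ = 0.15776559; term = 0.15776559²·(1 − 0.02112135)·493000/110 = 109.19624.
Sum = 1246.755.

1246.8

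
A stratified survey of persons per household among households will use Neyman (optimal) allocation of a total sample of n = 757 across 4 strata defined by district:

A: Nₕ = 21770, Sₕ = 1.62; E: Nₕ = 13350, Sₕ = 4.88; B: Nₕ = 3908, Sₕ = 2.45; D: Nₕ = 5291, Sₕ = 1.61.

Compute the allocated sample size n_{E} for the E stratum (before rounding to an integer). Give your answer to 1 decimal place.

Neyman allocation: nₕ = n·NₕSₕ / Σⱼ NⱼSⱼ.
Σ NⱼSⱼ = 21770·1.62 + 13350·4.88 + 3908·2.45 + 5291·1.61 = 118508.51.
n_{E} = 757·13350·4.88 / 118508.51 = 416.1.

416.1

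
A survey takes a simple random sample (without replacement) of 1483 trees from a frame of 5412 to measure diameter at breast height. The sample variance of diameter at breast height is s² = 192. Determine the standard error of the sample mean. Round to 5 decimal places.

Under SRS without replacement, Var(ȳ) = (1 − f)·s²/n with f = n/N = 1483/5412 = 0.27402069.
Var(ȳ) = (1 − 0.27402069)·192/1483 = 0.72597931·0.1294673 = 0.093990578.
SE(ȳ) = √(0.093990578) = 0.30658.

0.30658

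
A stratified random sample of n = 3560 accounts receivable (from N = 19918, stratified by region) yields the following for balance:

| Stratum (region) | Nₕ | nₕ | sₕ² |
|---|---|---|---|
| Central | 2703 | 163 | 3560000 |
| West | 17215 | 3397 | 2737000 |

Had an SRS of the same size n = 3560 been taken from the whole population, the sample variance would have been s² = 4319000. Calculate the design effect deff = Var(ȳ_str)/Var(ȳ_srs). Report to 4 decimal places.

Var(ȳ_str) = Σ Wₕ²(1−fₕ)sₕ²/nₕ with Wₕ = Nₕ/19918:
  Central: (2703/19918)²·(1−163/2703)·3560000/163 = 377.96423
  West: (17215/19918)²·(1−3397/17215)·2737000/3397 = 483.10331
  → Var(ȳ_str) = 861.06754.
Var(ȳ_srs) = (1 − 3560/19918)·4319000/3560 = 996.36321.
deff = 861.06754 / 996.36321 = 0.8642.

0.8642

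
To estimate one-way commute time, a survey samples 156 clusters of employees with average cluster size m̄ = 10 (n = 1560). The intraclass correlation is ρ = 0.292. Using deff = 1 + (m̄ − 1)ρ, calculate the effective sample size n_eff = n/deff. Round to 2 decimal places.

429.99

deff = 1 + (10 − 1)·0.292 = 1 + 2.628 = 3.628.
n_eff = 1560 / 3.628 = 429.99.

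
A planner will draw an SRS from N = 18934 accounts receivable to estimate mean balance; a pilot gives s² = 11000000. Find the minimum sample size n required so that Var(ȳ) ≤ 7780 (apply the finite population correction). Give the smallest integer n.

1316

Without fpc, n₀ = s²/D = 11000000/7780 = 1413.8817.
With fpc, (1 − n/N)·s²/n ≤ D requires n ≥ n₀/(1 + n₀/N) = 1413.8817/(1 + 1413.8817/18934) = 1315.6375.
Rounding up, n = 1316.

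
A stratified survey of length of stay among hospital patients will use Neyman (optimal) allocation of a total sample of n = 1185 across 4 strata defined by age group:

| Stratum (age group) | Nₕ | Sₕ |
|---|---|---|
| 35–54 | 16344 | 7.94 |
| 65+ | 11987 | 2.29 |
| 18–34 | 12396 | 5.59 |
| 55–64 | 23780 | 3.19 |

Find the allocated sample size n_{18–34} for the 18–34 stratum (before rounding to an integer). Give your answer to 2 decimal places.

271.56

Neyman allocation: nₕ = n·NₕSₕ / Σⱼ NⱼSⱼ.
Σ NⱼSⱼ = 16344·7.94 + 11987·2.29 + 12396·5.59 + 23780·3.19 = 302373.43.
n_{18–34} = 1185·12396·5.59 / 302373.43 = 271.56.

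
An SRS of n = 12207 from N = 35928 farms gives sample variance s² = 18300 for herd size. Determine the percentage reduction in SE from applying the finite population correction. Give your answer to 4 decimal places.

f = n/N = 12207/35928 = 0.33976286.
SE_no-fpc = √(s²/n) = 1.2243937; SE_fpc = √((1−f)s²/n) = 0.9948808.
Ratio = √(1−f) = 0.81254978. Reduction = 100·(1 − 0.81254978) = 18.7450%.

18.7450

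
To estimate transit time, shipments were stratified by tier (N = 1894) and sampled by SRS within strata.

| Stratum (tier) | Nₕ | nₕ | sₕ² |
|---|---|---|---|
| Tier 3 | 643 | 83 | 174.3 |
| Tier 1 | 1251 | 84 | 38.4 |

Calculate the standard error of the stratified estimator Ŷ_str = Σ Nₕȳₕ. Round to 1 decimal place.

Var(Ŷ_str) = Σₕ Nₕ²(1 − fₕ)sₕ²/nₕ.
Tier 3: 643²·(1 − 83/643)·174.3/83 = 756168.
Tier 1: 1251²·(1 − 84/1251)·38.4/84 = 667390.63.
Sum = 1.4235586 × 10^6.
SE = √(1.4235586 × 10^6) = 1193.1.

1193.1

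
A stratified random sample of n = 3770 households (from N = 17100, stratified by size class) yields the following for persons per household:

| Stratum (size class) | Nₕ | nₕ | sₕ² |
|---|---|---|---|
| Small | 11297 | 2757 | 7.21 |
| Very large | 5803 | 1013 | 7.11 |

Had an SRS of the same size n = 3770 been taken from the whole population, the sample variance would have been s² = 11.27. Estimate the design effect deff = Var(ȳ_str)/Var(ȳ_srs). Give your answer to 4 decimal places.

Var(ȳ_str) = Σ Wₕ²(1−fₕ)sₕ²/nₕ with Wₕ = Nₕ/17100:
  Small: (11297/17100)²·(1−2757/11297)·7.21/2757 = 8.6283405 × 10^-4
  Very large: (5803/17100)²·(1−1013/5803)·7.11/1013 = 6.6719997 × 10^-4
  → Var(ȳ_str) = 0.001530034.
Var(ȳ_srs) = (1 − 3770/17100)·11.27/3770 = 0.0023303256.
deff = 0.001530034 / 0.0023303256 = 0.6566.

0.6566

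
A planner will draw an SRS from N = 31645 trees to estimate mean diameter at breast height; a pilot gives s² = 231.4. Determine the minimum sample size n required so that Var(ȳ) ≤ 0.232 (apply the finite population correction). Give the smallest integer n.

Without fpc, n₀ = s²/D = 231.4/0.232 = 997.4138.
With fpc, (1 − n/N)·s²/n ≤ D requires n ≥ n₀/(1 + n₀/N) = 997.4138/(1 + 997.4138/31645) = 966.9371.
Rounding up, n = 967.

967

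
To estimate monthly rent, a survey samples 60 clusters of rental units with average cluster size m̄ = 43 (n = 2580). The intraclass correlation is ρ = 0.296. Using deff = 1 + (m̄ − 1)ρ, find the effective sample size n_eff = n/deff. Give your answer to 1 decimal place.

deff = 1 + (43 − 1)·0.296 = 1 + 12.432 = 13.432.
n_eff = 2580 / 13.432 = 192.1.

192.1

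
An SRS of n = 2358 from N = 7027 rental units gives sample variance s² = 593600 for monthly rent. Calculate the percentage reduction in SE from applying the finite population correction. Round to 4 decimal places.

f = n/N = 2358/7027 = 0.33556283.
SE_no-fpc = √(s²/n) = 15.866277; SE_fpc = √((1−f)s²/n) = 12.933081.
Ratio = √(1−f) = 0.81513016. Reduction = 100·(1 − 0.81513016) = 18.4870%.

18.4870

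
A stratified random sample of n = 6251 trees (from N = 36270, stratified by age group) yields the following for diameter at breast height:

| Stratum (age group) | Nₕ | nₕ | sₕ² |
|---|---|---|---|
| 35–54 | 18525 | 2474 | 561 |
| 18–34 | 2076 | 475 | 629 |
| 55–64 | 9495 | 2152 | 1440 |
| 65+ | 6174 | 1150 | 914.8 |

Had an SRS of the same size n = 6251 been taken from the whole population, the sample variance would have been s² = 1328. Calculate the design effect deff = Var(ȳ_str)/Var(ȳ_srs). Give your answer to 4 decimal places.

0.6189

Var(ȳ_str) = Σ Wₕ²(1−fₕ)sₕ²/nₕ with Wₕ = Nₕ/36270:
  35–54: (18525/36270)²·(1−2474/18525)·561/2474 = 0.051254071
  18–34: (2076/36270)²·(1−475/2076)·629/475 = 0.0033456508
  55–64: (9495/36270)²·(1−2152/9495)·1440/2152 = 0.035464481
  65+: (6174/36270)²·(1−1150/6174)·914.8/1150 = 0.018756399
  → Var(ȳ_str) = 0.1088206.
Var(ȳ_srs) = (1 − 6251/36270)·1328/6251 = 0.17583173.
deff = 0.1088206 / 0.17583173 = 0.6189.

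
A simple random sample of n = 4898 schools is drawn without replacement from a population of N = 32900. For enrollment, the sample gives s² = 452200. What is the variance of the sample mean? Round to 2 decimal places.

78.58

Under SRS without replacement, Var(ȳ) = (1 − f)·s²/n with f = n/N = 4898/32900 = 0.14887538.
Var(ȳ) = (1 − 0.14887538)·452200/4898 = 0.85112462·92.323397 = 78.578716.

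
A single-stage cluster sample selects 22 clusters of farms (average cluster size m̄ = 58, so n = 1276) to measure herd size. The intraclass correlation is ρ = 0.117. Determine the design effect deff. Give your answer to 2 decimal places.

7.67

deff = 1 + (58 − 1)·0.117 = 1 + 6.669 = 7.669.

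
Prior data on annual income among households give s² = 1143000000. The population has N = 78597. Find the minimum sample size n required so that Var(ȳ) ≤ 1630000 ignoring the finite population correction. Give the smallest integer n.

Without fpc, n₀ = s²/D = 1143000000/1630000 = 701.2270.
Rounding up, n = 702.

702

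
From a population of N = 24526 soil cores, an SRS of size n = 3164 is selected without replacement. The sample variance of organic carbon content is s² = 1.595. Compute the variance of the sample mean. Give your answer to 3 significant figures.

4.39 × 10^-4

Under SRS without replacement, Var(ȳ) = (1 − f)·s²/n with f = n/N = 3164/24526 = 0.12900595.
Var(ȳ) = (1 − 0.12900595)·1.595/3164 = 0.87099405·5.0410872 × 10^-4 = 4.390757 × 10^-4.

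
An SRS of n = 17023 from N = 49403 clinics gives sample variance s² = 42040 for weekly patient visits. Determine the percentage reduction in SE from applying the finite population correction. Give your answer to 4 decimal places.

19.0416

f = n/N = 17023/49403 = 0.34457422.
SE_no-fpc = √(s²/n) = 1.5714961; SE_fpc = √((1−f)s²/n) = 1.2722576.
Ratio = √(1−f) = 0.80958371. Reduction = 100·(1 − 0.80958371) = 19.0416%.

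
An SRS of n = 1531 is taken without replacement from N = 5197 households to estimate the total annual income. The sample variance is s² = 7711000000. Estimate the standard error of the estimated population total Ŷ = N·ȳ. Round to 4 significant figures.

Var(Ŷ) = N²·Var(ȳ) = N²·(1 − n/N)·s²/n.
f = 1531/5197 = 0.29459303; Var(ȳ) = 0.70540697·7711000000/1531 = 3.5528368 × 10^6.
Var(Ŷ) = 5197² · (3.5528368 × 10^6) = 9.5957891 × 10^13.
SE(Ŷ) = √(9.5957891 × 10^13) = 9.796 × 10^6.

9.796 × 10^6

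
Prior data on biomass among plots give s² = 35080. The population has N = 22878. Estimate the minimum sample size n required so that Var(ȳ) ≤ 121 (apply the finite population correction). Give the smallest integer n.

Without fpc, n₀ = s²/D = 35080/121 = 289.9174.
With fpc, (1 − n/N)·s²/n ≤ D requires n ≥ n₀/(1 + n₀/N) = 289.9174/(1 + 289.9174/22878) = 286.2894.
Rounding up, n = 287.

287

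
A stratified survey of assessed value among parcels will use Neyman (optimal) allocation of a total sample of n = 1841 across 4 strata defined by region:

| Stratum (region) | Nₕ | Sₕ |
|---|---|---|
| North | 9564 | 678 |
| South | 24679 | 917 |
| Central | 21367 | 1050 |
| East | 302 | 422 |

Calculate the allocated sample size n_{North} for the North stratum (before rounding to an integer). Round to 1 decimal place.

231.0

Neyman allocation: nₕ = n·NₕSₕ / Σⱼ NⱼSⱼ.
Σ NⱼSⱼ = 9564·678 + 24679·917 + 21367·1050 + 302·422 = 5.1677829 × 10^7.
n_{North} = 1841·9564·678 / (5.1677829 × 10^7) = 231.0.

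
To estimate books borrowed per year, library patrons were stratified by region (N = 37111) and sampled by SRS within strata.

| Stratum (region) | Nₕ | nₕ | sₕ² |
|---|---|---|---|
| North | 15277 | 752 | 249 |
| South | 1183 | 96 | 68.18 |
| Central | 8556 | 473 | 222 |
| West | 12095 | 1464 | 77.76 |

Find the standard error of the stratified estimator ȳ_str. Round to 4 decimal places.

Var(ȳ_str) = Σₕ Wₕ²(1 − fₕ)sₕ²/nₕ with Wₕ = Nₕ/N, N = 37111.
North: Wₕ = 0.41165692; term = 0.41165692²·(1 − 0.04922432)·249/752 = 0.053349507.
South: Wₕ = 0.03187734; term = 0.03187734²·(1 − 0.08114962)·68.18/96 = 6.6312399 × 10^-4.
Central: Wₕ = 0.23055159; term = 0.23055159²·(1 − 0.05528284)·222/473 = 0.023568388.
West: Wₕ = 0.32591415; term = 0.32591415²·(1 − 0.12104175)·77.76/1464 = 0.0049589514.
Sum = 0.08253997.
SE = √(0.08253997) = 0.2873.

0.2873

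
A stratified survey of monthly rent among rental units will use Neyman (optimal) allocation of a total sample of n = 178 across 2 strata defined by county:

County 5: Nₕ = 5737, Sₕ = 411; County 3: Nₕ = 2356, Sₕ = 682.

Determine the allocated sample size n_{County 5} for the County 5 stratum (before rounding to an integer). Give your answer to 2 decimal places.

Neyman allocation: nₕ = n·NₕSₕ / Σⱼ NⱼSⱼ.
Σ NⱼSⱼ = 5737·411 + 2356·682 = 3.964699 × 10^6.
n_{County 5} = 178·5737·411 / (3.964699 × 10^6) = 105.86.

105.86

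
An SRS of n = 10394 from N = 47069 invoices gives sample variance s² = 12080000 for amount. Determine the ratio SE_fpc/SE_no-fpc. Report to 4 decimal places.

f = n/N = 10394/47069 = 0.22082475.
SE_no-fpc = √(s²/n) = 34.091186; SE_fpc = √((1−f)s²/n) = 30.092598.
Ratio = √(1−f) = 0.88270904.

0.8827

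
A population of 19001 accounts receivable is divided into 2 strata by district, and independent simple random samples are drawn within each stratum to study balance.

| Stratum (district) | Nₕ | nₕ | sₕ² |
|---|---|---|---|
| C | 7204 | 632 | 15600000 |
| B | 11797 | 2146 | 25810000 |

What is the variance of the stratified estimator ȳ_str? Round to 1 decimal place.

7029.6

Var(ȳ_str) = Σₕ Wₕ²(1 − fₕ)sₕ²/nₕ with Wₕ = Nₕ/N, N = 19001.
C: Wₕ = 0.37913794; term = 0.37913794²·(1 − 0.08772904)·15600000/632 = 3236.8745.
B: Wₕ = 0.62086206; term = 0.62086206²·(1 − 0.18191066)·25810000/2146 = 3792.7068.
Sum = 7029.5813.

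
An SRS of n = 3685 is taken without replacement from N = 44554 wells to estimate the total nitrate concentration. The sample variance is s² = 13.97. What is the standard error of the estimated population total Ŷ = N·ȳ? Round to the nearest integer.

Var(Ŷ) = N²·Var(ȳ) = N²·(1 − n/N)·s²/n.
f = 3685/44554 = 0.08270862; Var(ȳ) = 0.91729138·13.97/3685 = 0.0034774927.
Var(Ŷ) = 44554² · 0.0034774927 = 6.9030279 × 10^6.
SE(Ŷ) = √(6.9030279 × 10^6) = 2627.

2627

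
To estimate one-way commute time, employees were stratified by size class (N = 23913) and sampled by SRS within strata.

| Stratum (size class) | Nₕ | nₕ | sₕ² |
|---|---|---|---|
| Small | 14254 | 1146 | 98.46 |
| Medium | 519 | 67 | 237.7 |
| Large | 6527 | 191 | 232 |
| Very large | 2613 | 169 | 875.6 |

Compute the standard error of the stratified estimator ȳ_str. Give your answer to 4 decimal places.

0.4186

Var(ȳ_str) = Σₕ Wₕ²(1 − fₕ)sₕ²/nₕ with Wₕ = Nₕ/N, N = 23913.
Small: Wₕ = 0.59607745; term = 0.59607745²·(1 − 0.08039848)·98.46/1146 = 0.028072447.
Medium: Wₕ = 0.02170368; term = 0.02170368²·(1 − 0.12909441)·237.7/67 = 0.0014554324.
Large: Wₕ = 0.27294777; term = 0.27294777²·(1 − 0.02926306)·232/191 = 0.087844641.
Very large: Wₕ = 0.10927111; term = 0.10927111²·(1 − 0.06467662)·875.6/169 = 0.057861746.
Sum = 0.17523427.
SE = √(0.17523427) = 0.4186.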